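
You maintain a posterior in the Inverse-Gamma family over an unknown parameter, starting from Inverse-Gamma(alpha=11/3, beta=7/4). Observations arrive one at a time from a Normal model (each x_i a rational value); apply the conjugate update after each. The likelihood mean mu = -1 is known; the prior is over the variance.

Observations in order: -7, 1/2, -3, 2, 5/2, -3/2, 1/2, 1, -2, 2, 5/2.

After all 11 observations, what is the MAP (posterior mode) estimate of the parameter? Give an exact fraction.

1149/244

obs 1: x=-7 → posterior Inverse-Gamma(25/6, 79/4)
obs 2: x=1/2 → posterior Inverse-Gamma(14/3, 167/8)
obs 3: x=-3 → posterior Inverse-Gamma(31/6, 183/8)
obs 4: x=2 → posterior Inverse-Gamma(17/3, 219/8)
obs 5: x=5/2 → posterior Inverse-Gamma(37/6, 67/2)
obs 6: x=-3/2 → posterior Inverse-Gamma(20/3, 269/8)
obs 7: x=1/2 → posterior Inverse-Gamma(43/6, 139/4)
obs 8: x=1 → posterior Inverse-Gamma(23/3, 147/4)
obs 9: x=-2 → posterior Inverse-Gamma(49/6, 149/4)
obs 10: x=2 → posterior Inverse-Gamma(26/3, 167/4)
obs 11: x=5/2 → posterior Inverse-Gamma(55/6, 383/8)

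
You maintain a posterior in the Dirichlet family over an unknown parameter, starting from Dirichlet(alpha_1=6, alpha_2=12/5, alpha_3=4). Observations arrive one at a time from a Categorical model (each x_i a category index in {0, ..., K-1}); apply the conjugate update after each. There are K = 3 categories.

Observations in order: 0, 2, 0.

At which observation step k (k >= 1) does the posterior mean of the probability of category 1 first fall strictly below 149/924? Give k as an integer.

obs 1: x=0 → posterior Dirichlet(7, 12/5, 4)
obs 2: x=2 → posterior Dirichlet(7, 12/5, 5)
obs 3: x=0 → posterior Dirichlet(8, 12/5, 5)

k = 3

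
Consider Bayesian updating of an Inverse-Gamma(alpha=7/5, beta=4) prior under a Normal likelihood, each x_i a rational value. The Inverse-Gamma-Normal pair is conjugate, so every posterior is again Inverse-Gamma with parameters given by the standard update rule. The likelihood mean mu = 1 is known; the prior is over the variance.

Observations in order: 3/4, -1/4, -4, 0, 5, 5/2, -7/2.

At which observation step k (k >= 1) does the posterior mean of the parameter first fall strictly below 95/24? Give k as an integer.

obs 1: x=3/4 → posterior Inverse-Gamma(19/10, 129/32)
obs 2: x=-1/4 → posterior Inverse-Gamma(12/5, 77/16)
obs 3: x=-4 → posterior Inverse-Gamma(29/10, 277/16)
obs 4: x=0 → posterior Inverse-Gamma(17/5, 285/16)
obs 5: x=5 → posterior Inverse-Gamma(39/10, 413/16)
obs 6: x=5/2 → posterior Inverse-Gamma(22/5, 431/16)
obs 7: x=-7/2 → posterior Inverse-Gamma(49/10, 593/16)

k = 2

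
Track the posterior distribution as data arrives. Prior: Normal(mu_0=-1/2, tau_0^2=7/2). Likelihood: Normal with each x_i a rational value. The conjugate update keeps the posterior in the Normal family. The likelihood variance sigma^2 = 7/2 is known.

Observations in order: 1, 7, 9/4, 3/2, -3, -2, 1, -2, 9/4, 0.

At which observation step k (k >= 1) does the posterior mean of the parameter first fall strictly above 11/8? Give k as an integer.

k = 2

obs 1: x=1 → posterior Normal(1/4, 7/4)
obs 2: x=7 → posterior Normal(5/2, 7/6)
obs 3: x=9/4 → posterior Normal(39/16, 7/8)
obs 4: x=3/2 → posterior Normal(9/4, 7/10)
obs 5: x=-3 → posterior Normal(11/8, 7/12)
obs 6: x=-2 → posterior Normal(25/28, 1/2)
obs 7: x=1 → posterior Normal(29/32, 7/16)
obs 8: x=-2 → posterior Normal(7/12, 7/18)
obs 9: x=9/4 → posterior Normal(3/4, 7/20)
obs 10: x=0 → posterior Normal(15/22, 7/22)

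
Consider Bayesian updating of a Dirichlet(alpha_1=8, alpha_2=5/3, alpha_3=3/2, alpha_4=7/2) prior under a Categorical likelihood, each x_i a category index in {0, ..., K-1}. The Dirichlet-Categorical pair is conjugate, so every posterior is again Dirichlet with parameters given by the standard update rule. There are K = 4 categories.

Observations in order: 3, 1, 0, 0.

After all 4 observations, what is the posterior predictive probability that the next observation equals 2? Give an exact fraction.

9/112

obs 1: x=3 → posterior Dirichlet(8, 5/3, 3/2, 9/2)
obs 2: x=1 → posterior Dirichlet(8, 8/3, 3/2, 9/2)
obs 3: x=0 → posterior Dirichlet(9, 8/3, 3/2, 9/2)
obs 4: x=0 → posterior Dirichlet(10, 8/3, 3/2, 9/2)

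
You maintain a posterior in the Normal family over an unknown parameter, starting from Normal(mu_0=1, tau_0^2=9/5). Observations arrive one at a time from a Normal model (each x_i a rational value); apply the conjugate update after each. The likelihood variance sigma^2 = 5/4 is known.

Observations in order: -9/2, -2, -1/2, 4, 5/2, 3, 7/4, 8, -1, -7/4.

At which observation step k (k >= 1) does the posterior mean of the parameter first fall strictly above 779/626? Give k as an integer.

obs 1: x=-9/2 → posterior Normal(-137/61, 45/61)
obs 2: x=-2 → posterior Normal(-209/97, 45/97)
obs 3: x=-1/2 → posterior Normal(-227/133, 45/133)
obs 4: x=4 → posterior Normal(-83/169, 45/169)
obs 5: x=5/2 → posterior Normal(7/205, 9/41)
obs 6: x=3 → posterior Normal(115/241, 45/241)
obs 7: x=7/4 → posterior Normal(178/277, 45/277)
obs 8: x=8 → posterior Normal(466/313, 45/313)
obs 9: x=-1 → posterior Normal(430/349, 45/349)
obs 10: x=-7/4 → posterior Normal(367/385, 9/77)

k = 8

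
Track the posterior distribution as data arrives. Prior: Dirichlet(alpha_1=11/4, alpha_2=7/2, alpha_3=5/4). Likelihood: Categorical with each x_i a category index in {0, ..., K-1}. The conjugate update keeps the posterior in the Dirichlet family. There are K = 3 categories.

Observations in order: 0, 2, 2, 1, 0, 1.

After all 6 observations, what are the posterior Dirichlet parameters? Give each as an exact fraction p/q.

obs 1: x=0 → posterior Dirichlet(15/4, 7/2, 5/4)
obs 2: x=2 → posterior Dirichlet(15/4, 7/2, 9/4)
obs 3: x=2 → posterior Dirichlet(15/4, 7/2, 13/4)
obs 4: x=1 → posterior Dirichlet(15/4, 9/2, 13/4)
obs 5: x=0 → posterior Dirichlet(19/4, 9/2, 13/4)
obs 6: x=1 → posterior Dirichlet(19/4, 11/2, 13/4)

alpha_1=19/4, alpha_2=11/2, alpha_3=13/4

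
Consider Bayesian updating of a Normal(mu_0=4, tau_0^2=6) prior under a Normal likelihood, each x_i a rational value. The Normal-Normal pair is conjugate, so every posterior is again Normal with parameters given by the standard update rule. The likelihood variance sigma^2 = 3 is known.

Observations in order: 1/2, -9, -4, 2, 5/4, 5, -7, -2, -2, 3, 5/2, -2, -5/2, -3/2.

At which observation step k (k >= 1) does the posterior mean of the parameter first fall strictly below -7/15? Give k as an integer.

obs 1: x=1/2 → posterior Normal(5/3, 2)
obs 2: x=-9 → posterior Normal(-13/5, 6/5)
obs 3: x=-4 → posterior Normal(-3, 6/7)
obs 4: x=2 → posterior Normal(-17/9, 2/3)
obs 5: x=5/4 → posterior Normal(-29/22, 6/11)
obs 6: x=5 → posterior Normal(-9/26, 6/13)
obs 7: x=-7 → posterior Normal(-37/30, 2/5)
obs 8: x=-2 → posterior Normal(-45/34, 6/17)
obs 9: x=-2 → posterior Normal(-53/38, 6/19)
obs 10: x=3 → posterior Normal(-41/42, 2/7)
obs 11: x=5/2 → posterior Normal(-31/46, 6/23)
obs 12: x=-2 → posterior Normal(-39/50, 6/25)
obs 13: x=-5/2 → posterior Normal(-49/54, 2/9)
obs 14: x=-3/2 → posterior Normal(-55/58, 6/29)

k = 2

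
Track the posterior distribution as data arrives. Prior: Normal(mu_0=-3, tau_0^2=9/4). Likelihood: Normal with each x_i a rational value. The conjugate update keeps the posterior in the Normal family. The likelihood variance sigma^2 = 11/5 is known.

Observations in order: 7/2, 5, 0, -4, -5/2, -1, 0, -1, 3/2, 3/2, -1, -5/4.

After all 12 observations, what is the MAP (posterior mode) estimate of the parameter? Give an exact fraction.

-393/2336

obs 1: x=7/2 → posterior Normal(51/178, 99/89)
obs 2: x=5 → posterior Normal(501/268, 99/134)
obs 3: x=0 → posterior Normal(501/358, 99/179)
obs 4: x=-4 → posterior Normal(141/448, 99/224)
obs 5: x=-5/2 → posterior Normal(-42/269, 99/269)
obs 6: x=-1 → posterior Normal(-87/314, 99/314)
obs 7: x=0 → posterior Normal(-87/359, 99/359)
obs 8: x=-1 → posterior Normal(-33/101, 99/404)
obs 9: x=3/2 → posterior Normal(-129/898, 99/449)
obs 10: x=3/2 → posterior Normal(3/494, 99/494)
obs 11: x=-1 → posterior Normal(-6/77, 9/49)
obs 12: x=-5/4 → posterior Normal(-393/2336, 99/584)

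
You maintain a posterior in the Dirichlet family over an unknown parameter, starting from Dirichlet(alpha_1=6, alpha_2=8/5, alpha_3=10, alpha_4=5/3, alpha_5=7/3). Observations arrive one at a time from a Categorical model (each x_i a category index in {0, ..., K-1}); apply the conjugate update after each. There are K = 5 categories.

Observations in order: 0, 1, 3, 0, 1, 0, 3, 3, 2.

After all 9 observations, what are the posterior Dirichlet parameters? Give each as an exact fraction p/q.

alpha_1=9, alpha_2=18/5, alpha_3=11, alpha_4=14/3, alpha_5=7/3

obs 1: x=0 → posterior Dirichlet(7, 8/5, 10, 5/3, 7/3)
obs 2: x=1 → posterior Dirichlet(7, 13/5, 10, 5/3, 7/3)
obs 3: x=3 → posterior Dirichlet(7, 13/5, 10, 8/3, 7/3)
obs 4: x=0 → posterior Dirichlet(8, 13/5, 10, 8/3, 7/3)
obs 5: x=1 → posterior Dirichlet(8, 18/5, 10, 8/3, 7/3)
obs 6: x=0 → posterior Dirichlet(9, 18/5, 10, 8/3, 7/3)
obs 7: x=3 → posterior Dirichlet(9, 18/5, 10, 11/3, 7/3)
obs 8: x=3 → posterior Dirichlet(9, 18/5, 10, 14/3, 7/3)
obs 9: x=2 → posterior Dirichlet(9, 18/5, 11, 14/3, 7/3)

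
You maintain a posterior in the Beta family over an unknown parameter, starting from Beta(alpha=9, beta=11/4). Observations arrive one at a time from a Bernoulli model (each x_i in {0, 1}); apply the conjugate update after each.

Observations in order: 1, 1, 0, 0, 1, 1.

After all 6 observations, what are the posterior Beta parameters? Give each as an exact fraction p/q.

obs 1: x=1 → posterior Beta(10, 11/4)
obs 2: x=1 → posterior Beta(11, 11/4)
obs 3: x=0 → posterior Beta(11, 15/4)
obs 4: x=0 → posterior Beta(11, 19/4)
obs 5: x=1 → posterior Beta(12, 19/4)
obs 6: x=1 → posterior Beta(13, 19/4)

alpha=13, beta=19/4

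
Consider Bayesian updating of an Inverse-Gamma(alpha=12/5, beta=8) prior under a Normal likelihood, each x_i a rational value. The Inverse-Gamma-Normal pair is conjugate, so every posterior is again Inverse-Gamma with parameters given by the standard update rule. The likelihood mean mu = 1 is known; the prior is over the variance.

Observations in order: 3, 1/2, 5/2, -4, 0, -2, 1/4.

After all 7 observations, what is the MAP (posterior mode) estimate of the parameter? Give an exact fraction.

obs 1: x=3 → posterior Inverse-Gamma(29/10, 10)
obs 2: x=1/2 → posterior Inverse-Gamma(17/5, 81/8)
obs 3: x=5/2 → posterior Inverse-Gamma(39/10, 45/4)
obs 4: x=-4 → posterior Inverse-Gamma(22/5, 95/4)
obs 5: x=0 → posterior Inverse-Gamma(49/10, 97/4)
obs 6: x=-2 → posterior Inverse-Gamma(27/5, 115/4)
obs 7: x=1/4 → posterior Inverse-Gamma(59/10, 929/32)

4645/1104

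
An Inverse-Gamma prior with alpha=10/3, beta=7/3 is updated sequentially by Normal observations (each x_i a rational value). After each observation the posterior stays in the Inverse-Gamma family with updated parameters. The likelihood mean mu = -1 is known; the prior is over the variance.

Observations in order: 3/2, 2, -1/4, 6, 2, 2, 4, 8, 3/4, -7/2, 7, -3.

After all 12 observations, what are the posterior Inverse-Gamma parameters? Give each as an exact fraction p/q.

obs 1: x=3/2 → posterior Inverse-Gamma(23/6, 131/24)
obs 2: x=2 → posterior Inverse-Gamma(13/3, 239/24)
obs 3: x=-1/4 → posterior Inverse-Gamma(29/6, 983/96)
obs 4: x=6 → posterior Inverse-Gamma(16/3, 3335/96)
obs 5: x=2 → posterior Inverse-Gamma(35/6, 3767/96)
obs 6: x=2 → posterior Inverse-Gamma(19/3, 4199/96)
obs 7: x=4 → posterior Inverse-Gamma(41/6, 5399/96)
obs 8: x=8 → posterior Inverse-Gamma(22/3, 9287/96)
obs 9: x=3/4 → posterior Inverse-Gamma(47/6, 4717/48)
obs 10: x=-7/2 → posterior Inverse-Gamma(25/3, 4867/48)
obs 11: x=7 → posterior Inverse-Gamma(53/6, 6403/48)
obs 12: x=-3 → posterior Inverse-Gamma(28/3, 6499/48)

alpha=28/3, beta=6499/48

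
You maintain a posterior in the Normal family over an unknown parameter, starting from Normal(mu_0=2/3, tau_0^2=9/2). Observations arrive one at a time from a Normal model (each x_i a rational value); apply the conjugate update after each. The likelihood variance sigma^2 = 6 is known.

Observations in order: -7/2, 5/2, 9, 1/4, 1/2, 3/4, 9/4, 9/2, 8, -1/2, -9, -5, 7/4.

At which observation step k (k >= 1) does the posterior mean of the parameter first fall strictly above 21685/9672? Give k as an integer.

k = 9

obs 1: x=-7/2 → posterior Normal(-47/42, 18/7)
obs 2: x=5/2 → posterior Normal(-1/30, 9/5)
obs 3: x=9 → posterior Normal(80/39, 18/13)
obs 4: x=1/4 → posterior Normal(329/192, 9/8)
obs 5: x=1/2 → posterior Normal(347/228, 18/19)
obs 6: x=3/4 → posterior Normal(17/12, 9/11)
obs 7: x=9/4 → posterior Normal(91/60, 18/25)
obs 8: x=9/2 → posterior Normal(617/336, 9/14)
obs 9: x=8 → posterior Normal(905/372, 18/31)
obs 10: x=-1/2 → posterior Normal(887/408, 9/17)
obs 11: x=-9 → posterior Normal(563/444, 18/37)
obs 12: x=-5 → posterior Normal(383/480, 9/20)
obs 13: x=7/4 → posterior Normal(223/258, 18/43)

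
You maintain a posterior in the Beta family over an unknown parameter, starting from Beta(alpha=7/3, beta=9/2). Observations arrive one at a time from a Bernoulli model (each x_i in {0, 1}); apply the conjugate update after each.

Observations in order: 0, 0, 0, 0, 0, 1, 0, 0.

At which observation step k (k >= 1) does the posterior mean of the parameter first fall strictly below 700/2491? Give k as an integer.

obs 1: x=0 → posterior Beta(7/3, 11/2)
obs 2: x=0 → posterior Beta(7/3, 13/2)
obs 3: x=0 → posterior Beta(7/3, 15/2)
obs 4: x=0 → posterior Beta(7/3, 17/2)
obs 5: x=0 → posterior Beta(7/3, 19/2)
obs 6: x=1 → posterior Beta(10/3, 19/2)
obs 7: x=0 → posterior Beta(10/3, 21/2)
obs 8: x=0 → posterior Beta(10/3, 23/2)

k = 2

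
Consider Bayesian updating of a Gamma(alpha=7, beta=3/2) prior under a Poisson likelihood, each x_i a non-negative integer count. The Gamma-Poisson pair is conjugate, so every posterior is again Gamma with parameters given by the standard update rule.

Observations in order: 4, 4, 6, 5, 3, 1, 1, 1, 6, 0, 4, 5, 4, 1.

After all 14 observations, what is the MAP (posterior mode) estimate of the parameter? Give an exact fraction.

obs 1: x=4 → posterior Gamma(11, 5/2)
obs 2: x=4 → posterior Gamma(15, 7/2)
obs 3: x=6 → posterior Gamma(21, 9/2)
obs 4: x=5 → posterior Gamma(26, 11/2)
obs 5: x=3 → posterior Gamma(29, 13/2)
obs 6: x=1 → posterior Gamma(30, 15/2)
obs 7: x=1 → posterior Gamma(31, 17/2)
obs 8: x=1 → posterior Gamma(32, 19/2)
obs 9: x=6 → posterior Gamma(38, 21/2)
obs 10: x=0 → posterior Gamma(38, 23/2)
obs 11: x=4 → posterior Gamma(42, 25/2)
obs 12: x=5 → posterior Gamma(47, 27/2)
obs 13: x=4 → posterior Gamma(51, 29/2)
obs 14: x=1 → posterior Gamma(52, 31/2)

102/31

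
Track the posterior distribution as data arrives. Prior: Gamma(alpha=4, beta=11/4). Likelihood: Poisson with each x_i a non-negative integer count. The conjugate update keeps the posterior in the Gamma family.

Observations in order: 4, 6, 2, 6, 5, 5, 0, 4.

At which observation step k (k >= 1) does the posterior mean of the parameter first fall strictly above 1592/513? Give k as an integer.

k = 4

obs 1: x=4 → posterior Gamma(8, 15/4)
obs 2: x=6 → posterior Gamma(14, 19/4)
obs 3: x=2 → posterior Gamma(16, 23/4)
obs 4: x=6 → posterior Gamma(22, 27/4)
obs 5: x=5 → posterior Gamma(27, 31/4)
obs 6: x=5 → posterior Gamma(32, 35/4)
obs 7: x=0 → posterior Gamma(32, 39/4)
obs 8: x=4 → posterior Gamma(36, 43/4)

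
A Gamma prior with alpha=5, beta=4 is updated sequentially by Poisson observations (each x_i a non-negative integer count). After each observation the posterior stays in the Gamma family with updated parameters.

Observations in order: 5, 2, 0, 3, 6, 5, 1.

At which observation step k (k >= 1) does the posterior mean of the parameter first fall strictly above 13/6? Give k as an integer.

k = 5

obs 1: x=5 → posterior Gamma(10, 5)
obs 2: x=2 → posterior Gamma(12, 6)
obs 3: x=0 → posterior Gamma(12, 7)
obs 4: x=3 → posterior Gamma(15, 8)
obs 5: x=6 → posterior Gamma(21, 9)
obs 6: x=5 → posterior Gamma(26, 10)
obs 7: x=1 → posterior Gamma(27, 11)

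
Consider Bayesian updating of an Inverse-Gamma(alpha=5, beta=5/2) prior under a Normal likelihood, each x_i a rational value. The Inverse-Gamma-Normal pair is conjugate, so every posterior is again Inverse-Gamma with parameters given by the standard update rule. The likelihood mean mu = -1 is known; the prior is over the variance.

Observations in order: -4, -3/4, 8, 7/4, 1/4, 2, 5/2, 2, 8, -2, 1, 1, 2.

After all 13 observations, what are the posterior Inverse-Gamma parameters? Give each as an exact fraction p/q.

alpha=23/2, beta=3735/32

obs 1: x=-4 → posterior Inverse-Gamma(11/2, 7)
obs 2: x=-3/4 → posterior Inverse-Gamma(6, 225/32)
obs 3: x=8 → posterior Inverse-Gamma(13/2, 1521/32)
obs 4: x=7/4 → posterior Inverse-Gamma(7, 821/16)
obs 5: x=1/4 → posterior Inverse-Gamma(15/2, 1667/32)
obs 6: x=2 → posterior Inverse-Gamma(8, 1811/32)
obs 7: x=5/2 → posterior Inverse-Gamma(17/2, 2007/32)
obs 8: x=2 → posterior Inverse-Gamma(9, 2151/32)
obs 9: x=8 → posterior Inverse-Gamma(19/2, 3447/32)
obs 10: x=-2 → posterior Inverse-Gamma(10, 3463/32)
obs 11: x=1 → posterior Inverse-Gamma(21/2, 3527/32)
obs 12: x=1 → posterior Inverse-Gamma(11, 3591/32)
obs 13: x=2 → posterior Inverse-Gamma(23/2, 3735/32)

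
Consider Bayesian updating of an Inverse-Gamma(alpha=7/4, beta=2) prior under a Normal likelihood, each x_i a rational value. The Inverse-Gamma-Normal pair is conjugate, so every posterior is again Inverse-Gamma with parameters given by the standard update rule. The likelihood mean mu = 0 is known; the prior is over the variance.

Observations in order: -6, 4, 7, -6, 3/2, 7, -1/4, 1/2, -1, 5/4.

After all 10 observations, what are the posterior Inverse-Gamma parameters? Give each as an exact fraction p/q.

alpha=27/4, beta=1561/16

obs 1: x=-6 → posterior Inverse-Gamma(9/4, 20)
obs 2: x=4 → posterior Inverse-Gamma(11/4, 28)
obs 3: x=7 → posterior Inverse-Gamma(13/4, 105/2)
obs 4: x=-6 → posterior Inverse-Gamma(15/4, 141/2)
obs 5: x=3/2 → posterior Inverse-Gamma(17/4, 573/8)
obs 6: x=7 → posterior Inverse-Gamma(19/4, 769/8)
obs 7: x=-1/4 → posterior Inverse-Gamma(21/4, 3077/32)
obs 8: x=1/2 → posterior Inverse-Gamma(23/4, 3081/32)
obs 9: x=-1 → posterior Inverse-Gamma(25/4, 3097/32)
obs 10: x=5/4 → posterior Inverse-Gamma(27/4, 1561/16)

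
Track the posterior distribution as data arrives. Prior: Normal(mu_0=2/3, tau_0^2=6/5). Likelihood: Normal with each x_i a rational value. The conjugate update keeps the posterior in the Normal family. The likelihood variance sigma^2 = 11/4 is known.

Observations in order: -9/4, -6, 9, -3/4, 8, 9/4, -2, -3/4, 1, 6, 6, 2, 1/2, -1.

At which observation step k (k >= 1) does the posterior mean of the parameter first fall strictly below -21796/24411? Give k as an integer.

obs 1: x=-9/4 → posterior Normal(-52/237, 66/79)
obs 2: x=-6 → posterior Normal(-484/309, 66/103)
obs 3: x=9 → posterior Normal(164/381, 66/127)
obs 4: x=-3/4 → posterior Normal(110/453, 66/151)
obs 5: x=8 → posterior Normal(98/75, 66/175)
obs 6: x=9/4 → posterior Normal(848/597, 66/199)
obs 7: x=-2 → posterior Normal(704/669, 66/223)
obs 8: x=-3/4 → posterior Normal(50/57, 66/247)
obs 9: x=1 → posterior Normal(722/813, 66/271)
obs 10: x=6 → posterior Normal(1154/885, 66/295)
obs 11: x=6 → posterior Normal(1586/957, 6/29)
obs 12: x=2 → posterior Normal(1730/1029, 66/343)
obs 13: x=1/2 → posterior Normal(1766/1101, 66/367)
obs 14: x=-1 → posterior Normal(1694/1173, 66/391)

k = 2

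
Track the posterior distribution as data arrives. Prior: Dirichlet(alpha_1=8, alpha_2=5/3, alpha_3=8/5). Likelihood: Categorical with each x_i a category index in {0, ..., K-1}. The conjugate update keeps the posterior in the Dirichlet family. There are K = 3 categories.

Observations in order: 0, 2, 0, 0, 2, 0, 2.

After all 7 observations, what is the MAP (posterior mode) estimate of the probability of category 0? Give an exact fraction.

obs 1: x=0 → posterior Dirichlet(9, 5/3, 8/5)
obs 2: x=2 → posterior Dirichlet(9, 5/3, 13/5)
obs 3: x=0 → posterior Dirichlet(10, 5/3, 13/5)
obs 4: x=0 → posterior Dirichlet(11, 5/3, 13/5)
obs 5: x=2 → posterior Dirichlet(11, 5/3, 18/5)
obs 6: x=0 → posterior Dirichlet(12, 5/3, 18/5)
obs 7: x=2 → posterior Dirichlet(12, 5/3, 23/5)

165/229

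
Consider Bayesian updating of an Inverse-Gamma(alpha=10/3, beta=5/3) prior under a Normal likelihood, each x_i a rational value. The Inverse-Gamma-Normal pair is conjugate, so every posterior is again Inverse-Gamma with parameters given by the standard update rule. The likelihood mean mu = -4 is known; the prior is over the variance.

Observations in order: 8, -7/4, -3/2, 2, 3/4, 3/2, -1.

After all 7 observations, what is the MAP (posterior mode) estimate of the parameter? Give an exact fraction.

obs 1: x=8 → posterior Inverse-Gamma(23/6, 221/3)
obs 2: x=-7/4 → posterior Inverse-Gamma(13/3, 7315/96)
obs 3: x=-3/2 → posterior Inverse-Gamma(29/6, 7615/96)
obs 4: x=2 → posterior Inverse-Gamma(16/3, 9343/96)
obs 5: x=3/4 → posterior Inverse-Gamma(35/6, 5213/48)
obs 6: x=3/2 → posterior Inverse-Gamma(19/3, 5939/48)
obs 7: x=-1 → posterior Inverse-Gamma(41/6, 6155/48)

6155/376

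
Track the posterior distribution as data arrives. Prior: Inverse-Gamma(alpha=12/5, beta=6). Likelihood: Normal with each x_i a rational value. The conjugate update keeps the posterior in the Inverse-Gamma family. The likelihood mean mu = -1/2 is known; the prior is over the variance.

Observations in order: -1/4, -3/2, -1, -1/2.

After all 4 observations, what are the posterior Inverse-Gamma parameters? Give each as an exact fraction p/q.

alpha=22/5, beta=213/32

obs 1: x=-1/4 → posterior Inverse-Gamma(29/10, 193/32)
obs 2: x=-3/2 → posterior Inverse-Gamma(17/5, 209/32)
obs 3: x=-1 → posterior Inverse-Gamma(39/10, 213/32)
obs 4: x=-1/2 → posterior Inverse-Gamma(22/5, 213/32)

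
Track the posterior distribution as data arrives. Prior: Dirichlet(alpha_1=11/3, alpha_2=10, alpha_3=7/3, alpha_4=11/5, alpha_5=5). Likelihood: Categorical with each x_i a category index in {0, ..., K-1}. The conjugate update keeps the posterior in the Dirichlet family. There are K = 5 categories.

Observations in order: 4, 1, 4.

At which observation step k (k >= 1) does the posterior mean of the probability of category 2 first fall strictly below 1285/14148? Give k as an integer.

obs 1: x=4 → posterior Dirichlet(11/3, 10, 7/3, 11/5, 6)
obs 2: x=1 → posterior Dirichlet(11/3, 11, 7/3, 11/5, 6)
obs 3: x=4 → posterior Dirichlet(11/3, 11, 7/3, 11/5, 7)

k = 3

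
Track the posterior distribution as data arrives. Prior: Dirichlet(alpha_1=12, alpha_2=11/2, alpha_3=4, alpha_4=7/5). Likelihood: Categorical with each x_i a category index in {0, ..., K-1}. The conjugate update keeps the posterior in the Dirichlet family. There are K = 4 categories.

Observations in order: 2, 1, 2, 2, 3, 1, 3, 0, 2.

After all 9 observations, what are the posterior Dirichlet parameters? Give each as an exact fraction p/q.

alpha_1=13, alpha_2=15/2, alpha_3=8, alpha_4=17/5

obs 1: x=2 → posterior Dirichlet(12, 11/2, 5, 7/5)
obs 2: x=1 → posterior Dirichlet(12, 13/2, 5, 7/5)
obs 3: x=2 → posterior Dirichlet(12, 13/2, 6, 7/5)
obs 4: x=2 → posterior Dirichlet(12, 13/2, 7, 7/5)
obs 5: x=3 → posterior Dirichlet(12, 13/2, 7, 12/5)
obs 6: x=1 → posterior Dirichlet(12, 15/2, 7, 12/5)
obs 7: x=3 → posterior Dirichlet(12, 15/2, 7, 17/5)
obs 8: x=0 → posterior Dirichlet(13, 15/2, 7, 17/5)
obs 9: x=2 → posterior Dirichlet(13, 15/2, 8, 17/5)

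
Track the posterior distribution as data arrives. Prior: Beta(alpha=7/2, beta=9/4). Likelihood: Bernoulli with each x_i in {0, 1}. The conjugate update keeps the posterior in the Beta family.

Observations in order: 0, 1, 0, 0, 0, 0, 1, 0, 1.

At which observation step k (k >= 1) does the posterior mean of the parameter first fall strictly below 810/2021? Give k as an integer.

k = 6

obs 1: x=0 → posterior Beta(7/2, 13/4)
obs 2: x=1 → posterior Beta(9/2, 13/4)
obs 3: x=0 → posterior Beta(9/2, 17/4)
obs 4: x=0 → posterior Beta(9/2, 21/4)
obs 5: x=0 → posterior Beta(9/2, 25/4)
obs 6: x=0 → posterior Beta(9/2, 29/4)
obs 7: x=1 → posterior Beta(11/2, 29/4)
obs 8: x=0 → posterior Beta(11/2, 33/4)
obs 9: x=1 → posterior Beta(13/2, 33/4)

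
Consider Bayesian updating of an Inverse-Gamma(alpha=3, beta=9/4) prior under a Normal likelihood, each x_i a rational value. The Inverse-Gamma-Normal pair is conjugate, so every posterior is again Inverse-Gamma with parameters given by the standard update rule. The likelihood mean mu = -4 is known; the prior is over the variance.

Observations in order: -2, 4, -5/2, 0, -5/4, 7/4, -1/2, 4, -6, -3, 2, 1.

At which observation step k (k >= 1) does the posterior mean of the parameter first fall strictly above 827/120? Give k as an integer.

obs 1: x=-2 → posterior Inverse-Gamma(7/2, 17/4)
obs 2: x=4 → posterior Inverse-Gamma(4, 145/4)
obs 3: x=-5/2 → posterior Inverse-Gamma(9/2, 299/8)
obs 4: x=0 → posterior Inverse-Gamma(5, 363/8)
obs 5: x=-5/4 → posterior Inverse-Gamma(11/2, 1573/32)
obs 6: x=7/4 → posterior Inverse-Gamma(6, 1051/16)
obs 7: x=-1/2 → posterior Inverse-Gamma(13/2, 1149/16)
obs 8: x=4 → posterior Inverse-Gamma(7, 1661/16)
obs 9: x=-6 → posterior Inverse-Gamma(15/2, 1693/16)
obs 10: x=-3 → posterior Inverse-Gamma(8, 1701/16)
obs 11: x=2 → posterior Inverse-Gamma(17/2, 1989/16)
obs 12: x=1 → posterior Inverse-Gamma(9, 2189/16)

k = 2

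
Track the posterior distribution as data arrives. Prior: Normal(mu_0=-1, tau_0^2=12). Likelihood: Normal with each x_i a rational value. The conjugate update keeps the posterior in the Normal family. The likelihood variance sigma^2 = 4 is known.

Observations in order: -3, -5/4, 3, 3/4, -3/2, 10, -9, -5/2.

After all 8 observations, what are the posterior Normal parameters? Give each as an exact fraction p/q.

obs 1: x=-3 → posterior Normal(-5/2, 3)
obs 2: x=-5/4 → posterior Normal(-55/28, 12/7)
obs 3: x=3 → posterior Normal(-19/40, 6/5)
obs 4: x=3/4 → posterior Normal(-5/26, 12/13)
obs 5: x=-3/2 → posterior Normal(-7/16, 3/4)
obs 6: x=10 → posterior Normal(23/19, 12/19)
obs 7: x=-9 → posterior Normal(-2/11, 6/11)
obs 8: x=-5/2 → posterior Normal(-23/50, 12/25)

mu_0=-23/50, tau_0^2=12/25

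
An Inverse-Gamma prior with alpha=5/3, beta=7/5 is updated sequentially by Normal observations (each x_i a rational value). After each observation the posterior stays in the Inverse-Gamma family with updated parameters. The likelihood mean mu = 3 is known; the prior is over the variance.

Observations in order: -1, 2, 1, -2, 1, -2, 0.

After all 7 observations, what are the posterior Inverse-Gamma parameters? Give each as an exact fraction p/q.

obs 1: x=-1 → posterior Inverse-Gamma(13/6, 47/5)
obs 2: x=2 → posterior Inverse-Gamma(8/3, 99/10)
obs 3: x=1 → posterior Inverse-Gamma(19/6, 119/10)
obs 4: x=-2 → posterior Inverse-Gamma(11/3, 122/5)
obs 5: x=1 → posterior Inverse-Gamma(25/6, 132/5)
obs 6: x=-2 → posterior Inverse-Gamma(14/3, 389/10)
obs 7: x=0 → posterior Inverse-Gamma(31/6, 217/5)

alpha=31/6, beta=217/5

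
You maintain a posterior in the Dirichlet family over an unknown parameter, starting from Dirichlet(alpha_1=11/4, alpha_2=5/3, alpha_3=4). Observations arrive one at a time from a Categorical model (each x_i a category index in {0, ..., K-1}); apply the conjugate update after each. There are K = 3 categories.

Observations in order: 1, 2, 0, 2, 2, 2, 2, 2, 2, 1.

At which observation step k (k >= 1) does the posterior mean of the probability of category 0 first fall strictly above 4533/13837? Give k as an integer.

k = 3

obs 1: x=1 → posterior Dirichlet(11/4, 8/3, 4)
obs 2: x=2 → posterior Dirichlet(11/4, 8/3, 5)
obs 3: x=0 → posterior Dirichlet(15/4, 8/3, 5)
obs 4: x=2 → posterior Dirichlet(15/4, 8/3, 6)
obs 5: x=2 → posterior Dirichlet(15/4, 8/3, 7)
obs 6: x=2 → posterior Dirichlet(15/4, 8/3, 8)
obs 7: x=2 → posterior Dirichlet(15/4, 8/3, 9)
obs 8: x=2 → posterior Dirichlet(15/4, 8/3, 10)
obs 9: x=2 → posterior Dirichlet(15/4, 8/3, 11)
obs 10: x=1 → posterior Dirichlet(15/4, 11/3, 11)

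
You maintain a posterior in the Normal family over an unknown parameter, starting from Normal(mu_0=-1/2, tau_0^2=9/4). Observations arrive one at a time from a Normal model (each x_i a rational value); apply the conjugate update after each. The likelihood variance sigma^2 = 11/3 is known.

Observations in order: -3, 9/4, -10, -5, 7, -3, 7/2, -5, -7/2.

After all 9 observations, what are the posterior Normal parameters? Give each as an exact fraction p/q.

mu_0=-271/164, tau_0^2=99/287

obs 1: x=-3 → posterior Normal(-103/71, 99/71)
obs 2: x=9/4 → posterior Normal(-169/392, 99/98)
obs 3: x=-10 → posterior Normal(-1249/500, 99/125)
obs 4: x=-5 → posterior Normal(-1789/608, 99/152)
obs 5: x=7 → posterior Normal(-1033/716, 99/179)
obs 6: x=-3 → posterior Normal(-1357/824, 99/206)
obs 7: x=7/2 → posterior Normal(-979/932, 99/233)
obs 8: x=-5 → posterior Normal(-1519/1040, 99/260)
obs 9: x=-7/2 → posterior Normal(-271/164, 99/287)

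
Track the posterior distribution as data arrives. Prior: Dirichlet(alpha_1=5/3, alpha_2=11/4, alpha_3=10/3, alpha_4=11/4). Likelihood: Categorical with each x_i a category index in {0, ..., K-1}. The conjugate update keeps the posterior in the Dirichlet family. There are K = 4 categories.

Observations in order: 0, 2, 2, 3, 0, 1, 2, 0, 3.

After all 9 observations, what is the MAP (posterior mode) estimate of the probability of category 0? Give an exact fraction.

obs 1: x=0 → posterior Dirichlet(8/3, 11/4, 10/3, 11/4)
obs 2: x=2 → posterior Dirichlet(8/3, 11/4, 13/3, 11/4)
obs 3: x=2 → posterior Dirichlet(8/3, 11/4, 16/3, 11/4)
obs 4: x=3 → posterior Dirichlet(8/3, 11/4, 16/3, 15/4)
obs 5: x=0 → posterior Dirichlet(11/3, 11/4, 16/3, 15/4)
obs 6: x=1 → posterior Dirichlet(11/3, 15/4, 16/3, 15/4)
obs 7: x=2 → posterior Dirichlet(11/3, 15/4, 19/3, 15/4)
obs 8: x=0 → posterior Dirichlet(14/3, 15/4, 19/3, 15/4)
obs 9: x=3 → posterior Dirichlet(14/3, 15/4, 19/3, 19/4)

22/93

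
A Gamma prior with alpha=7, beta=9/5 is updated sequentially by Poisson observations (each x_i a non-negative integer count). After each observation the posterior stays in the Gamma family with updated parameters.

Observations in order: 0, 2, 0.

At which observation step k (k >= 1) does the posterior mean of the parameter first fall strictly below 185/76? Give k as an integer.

obs 1: x=0 → posterior Gamma(7, 14/5)
obs 2: x=2 → posterior Gamma(9, 19/5)
obs 3: x=0 → posterior Gamma(9, 24/5)

k = 2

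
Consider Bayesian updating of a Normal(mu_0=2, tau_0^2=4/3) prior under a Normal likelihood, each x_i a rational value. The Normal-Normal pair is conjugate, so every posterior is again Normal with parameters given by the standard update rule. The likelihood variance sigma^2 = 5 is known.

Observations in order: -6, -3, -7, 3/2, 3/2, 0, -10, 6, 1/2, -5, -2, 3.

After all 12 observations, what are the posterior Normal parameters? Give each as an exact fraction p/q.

mu_0=-52/63, tau_0^2=20/63

obs 1: x=-6 → posterior Normal(6/19, 20/19)
obs 2: x=-3 → posterior Normal(-6/23, 20/23)
obs 3: x=-7 → posterior Normal(-34/27, 20/27)
obs 4: x=3/2 → posterior Normal(-28/31, 20/31)
obs 5: x=3/2 → posterior Normal(-22/35, 4/7)
obs 6: x=0 → posterior Normal(-22/39, 20/39)
obs 7: x=-10 → posterior Normal(-62/43, 20/43)
obs 8: x=6 → posterior Normal(-38/47, 20/47)
obs 9: x=1/2 → posterior Normal(-12/17, 20/51)
obs 10: x=-5 → posterior Normal(-56/55, 4/11)
obs 11: x=-2 → posterior Normal(-64/59, 20/59)
obs 12: x=3 → posterior Normal(-52/63, 20/63)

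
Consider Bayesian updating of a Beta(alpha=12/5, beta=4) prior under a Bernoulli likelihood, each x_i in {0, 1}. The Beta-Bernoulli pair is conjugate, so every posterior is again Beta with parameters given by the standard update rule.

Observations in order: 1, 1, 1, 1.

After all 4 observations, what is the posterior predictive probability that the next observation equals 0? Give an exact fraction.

5/13

obs 1: x=1 → posterior Beta(17/5, 4)
obs 2: x=1 → posterior Beta(22/5, 4)
obs 3: x=1 → posterior Beta(27/5, 4)
obs 4: x=1 → posterior Beta(32/5, 4)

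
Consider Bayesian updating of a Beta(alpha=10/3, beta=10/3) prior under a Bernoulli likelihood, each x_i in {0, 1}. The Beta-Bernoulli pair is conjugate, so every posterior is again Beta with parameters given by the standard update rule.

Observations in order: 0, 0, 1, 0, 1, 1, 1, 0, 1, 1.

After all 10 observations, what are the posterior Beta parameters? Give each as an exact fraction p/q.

obs 1: x=0 → posterior Beta(10/3, 13/3)
obs 2: x=0 → posterior Beta(10/3, 16/3)
obs 3: x=1 → posterior Beta(13/3, 16/3)
obs 4: x=0 → posterior Beta(13/3, 19/3)
obs 5: x=1 → posterior Beta(16/3, 19/3)
obs 6: x=1 → posterior Beta(19/3, 19/3)
obs 7: x=1 → posterior Beta(22/3, 19/3)
obs 8: x=0 → posterior Beta(22/3, 22/3)
obs 9: x=1 → posterior Beta(25/3, 22/3)
obs 10: x=1 → posterior Beta(28/3, 22/3)

alpha=28/3, beta=22/3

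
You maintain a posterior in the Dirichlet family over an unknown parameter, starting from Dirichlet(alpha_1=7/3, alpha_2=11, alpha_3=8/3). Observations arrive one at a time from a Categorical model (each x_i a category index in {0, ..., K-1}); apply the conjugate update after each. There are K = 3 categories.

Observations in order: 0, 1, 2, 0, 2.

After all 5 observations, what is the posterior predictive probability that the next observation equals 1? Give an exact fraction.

obs 1: x=0 → posterior Dirichlet(10/3, 11, 8/3)
obs 2: x=1 → posterior Dirichlet(10/3, 12, 8/3)
obs 3: x=2 → posterior Dirichlet(10/3, 12, 11/3)
obs 4: x=0 → posterior Dirichlet(13/3, 12, 11/3)
obs 5: x=2 → posterior Dirichlet(13/3, 12, 14/3)

4/7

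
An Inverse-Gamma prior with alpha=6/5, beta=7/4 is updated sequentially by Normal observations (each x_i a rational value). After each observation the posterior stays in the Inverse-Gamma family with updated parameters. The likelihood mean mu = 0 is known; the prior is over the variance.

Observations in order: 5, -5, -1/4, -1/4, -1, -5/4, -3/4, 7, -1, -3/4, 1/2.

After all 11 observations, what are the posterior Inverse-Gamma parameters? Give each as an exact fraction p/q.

alpha=67/10, beta=1721/32

obs 1: x=5 → posterior Inverse-Gamma(17/10, 57/4)
obs 2: x=-5 → posterior Inverse-Gamma(11/5, 107/4)
obs 3: x=-1/4 → posterior Inverse-Gamma(27/10, 857/32)
obs 4: x=-1/4 → posterior Inverse-Gamma(16/5, 429/16)
obs 5: x=-1 → posterior Inverse-Gamma(37/10, 437/16)
obs 6: x=-5/4 → posterior Inverse-Gamma(21/5, 899/32)
obs 7: x=-3/4 → posterior Inverse-Gamma(47/10, 227/8)
obs 8: x=7 → posterior Inverse-Gamma(26/5, 423/8)
obs 9: x=-1 → posterior Inverse-Gamma(57/10, 427/8)
obs 10: x=-3/4 → posterior Inverse-Gamma(31/5, 1717/32)
obs 11: x=1/2 → posterior Inverse-Gamma(67/10, 1721/32)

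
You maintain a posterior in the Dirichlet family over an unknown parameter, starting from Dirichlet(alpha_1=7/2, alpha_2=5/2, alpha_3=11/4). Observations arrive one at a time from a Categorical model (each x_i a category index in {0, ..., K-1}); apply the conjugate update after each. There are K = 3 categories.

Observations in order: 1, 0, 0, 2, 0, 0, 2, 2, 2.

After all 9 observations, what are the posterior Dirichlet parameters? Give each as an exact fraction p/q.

alpha_1=15/2, alpha_2=7/2, alpha_3=27/4

obs 1: x=1 → posterior Dirichlet(7/2, 7/2, 11/4)
obs 2: x=0 → posterior Dirichlet(9/2, 7/2, 11/4)
obs 3: x=0 → posterior Dirichlet(11/2, 7/2, 11/4)
obs 4: x=2 → posterior Dirichlet(11/2, 7/2, 15/4)
obs 5: x=0 → posterior Dirichlet(13/2, 7/2, 15/4)
obs 6: x=0 → posterior Dirichlet(15/2, 7/2, 15/4)
obs 7: x=2 → posterior Dirichlet(15/2, 7/2, 19/4)
obs 8: x=2 → posterior Dirichlet(15/2, 7/2, 23/4)
obs 9: x=2 → posterior Dirichlet(15/2, 7/2, 27/4)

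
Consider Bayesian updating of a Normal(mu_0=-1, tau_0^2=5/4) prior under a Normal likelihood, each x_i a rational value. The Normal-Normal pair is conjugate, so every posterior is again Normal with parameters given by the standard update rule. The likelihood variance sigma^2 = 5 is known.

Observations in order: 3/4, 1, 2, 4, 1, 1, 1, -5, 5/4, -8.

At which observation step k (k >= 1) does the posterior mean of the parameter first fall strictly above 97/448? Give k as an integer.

k = 4

obs 1: x=3/4 → posterior Normal(-13/20, 1)
obs 2: x=1 → posterior Normal(-3/8, 5/6)
obs 3: x=2 → posterior Normal(-1/28, 5/7)
obs 4: x=4 → posterior Normal(15/32, 5/8)
obs 5: x=1 → posterior Normal(19/36, 5/9)
obs 6: x=1 → posterior Normal(23/40, 1/2)
obs 7: x=1 → posterior Normal(27/44, 5/11)
obs 8: x=-5 → posterior Normal(7/48, 5/12)
obs 9: x=5/4 → posterior Normal(3/13, 5/13)
obs 10: x=-8 → posterior Normal(-5/14, 5/14)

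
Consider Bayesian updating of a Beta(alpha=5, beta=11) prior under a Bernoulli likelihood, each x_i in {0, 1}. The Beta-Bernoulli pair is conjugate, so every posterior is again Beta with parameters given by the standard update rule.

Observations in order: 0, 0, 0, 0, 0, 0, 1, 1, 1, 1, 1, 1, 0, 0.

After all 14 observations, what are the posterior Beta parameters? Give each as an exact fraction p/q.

obs 1: x=0 → posterior Beta(5, 12)
obs 2: x=0 → posterior Beta(5, 13)
obs 3: x=0 → posterior Beta(5, 14)
obs 4: x=0 → posterior Beta(5, 15)
obs 5: x=0 → posterior Beta(5, 16)
obs 6: x=0 → posterior Beta(5, 17)
obs 7: x=1 → posterior Beta(6, 17)
obs 8: x=1 → posterior Beta(7, 17)
obs 9: x=1 → posterior Beta(8, 17)
obs 10: x=1 → posterior Beta(9, 17)
obs 11: x=1 → posterior Beta(10, 17)
obs 12: x=1 → posterior Beta(11, 17)
obs 13: x=0 → posterior Beta(11, 18)
obs 14: x=0 → posterior Beta(11, 19)

alpha=11, beta=19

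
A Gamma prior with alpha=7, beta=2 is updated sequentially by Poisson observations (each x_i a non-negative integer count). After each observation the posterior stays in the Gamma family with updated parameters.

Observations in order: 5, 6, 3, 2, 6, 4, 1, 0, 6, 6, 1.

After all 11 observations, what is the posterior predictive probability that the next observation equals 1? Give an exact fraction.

1065210445153344226982506386968629977638077389268142699/10331079714165495587340637070279506584015829758908563456

obs 1: x=5 → posterior Gamma(12, 3)
obs 2: x=6 → posterior Gamma(18, 4)
obs 3: x=3 → posterior Gamma(21, 5)
obs 4: x=2 → posterior Gamma(23, 6)
obs 5: x=6 → posterior Gamma(29, 7)
obs 6: x=4 → posterior Gamma(33, 8)
obs 7: x=1 → posterior Gamma(34, 9)
obs 8: x=0 → posterior Gamma(34, 10)
obs 9: x=6 → posterior Gamma(40, 11)
obs 10: x=6 → posterior Gamma(46, 12)
obs 11: x=1 → posterior Gamma(47, 13)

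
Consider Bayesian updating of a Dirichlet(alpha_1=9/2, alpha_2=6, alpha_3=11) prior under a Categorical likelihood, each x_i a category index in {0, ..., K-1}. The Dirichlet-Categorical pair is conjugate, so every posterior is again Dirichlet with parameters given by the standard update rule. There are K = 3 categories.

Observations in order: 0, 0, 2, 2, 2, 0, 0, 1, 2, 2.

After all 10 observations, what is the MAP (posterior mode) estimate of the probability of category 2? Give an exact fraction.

obs 1: x=0 → posterior Dirichlet(11/2, 6, 11)
obs 2: x=0 → posterior Dirichlet(13/2, 6, 11)
obs 3: x=2 → posterior Dirichlet(13/2, 6, 12)
obs 4: x=2 → posterior Dirichlet(13/2, 6, 13)
obs 5: x=2 → posterior Dirichlet(13/2, 6, 14)
obs 6: x=0 → posterior Dirichlet(15/2, 6, 14)
obs 7: x=0 → posterior Dirichlet(17/2, 6, 14)
obs 8: x=1 → posterior Dirichlet(17/2, 7, 14)
obs 9: x=2 → posterior Dirichlet(17/2, 7, 15)
obs 10: x=2 → posterior Dirichlet(17/2, 7, 16)

10/19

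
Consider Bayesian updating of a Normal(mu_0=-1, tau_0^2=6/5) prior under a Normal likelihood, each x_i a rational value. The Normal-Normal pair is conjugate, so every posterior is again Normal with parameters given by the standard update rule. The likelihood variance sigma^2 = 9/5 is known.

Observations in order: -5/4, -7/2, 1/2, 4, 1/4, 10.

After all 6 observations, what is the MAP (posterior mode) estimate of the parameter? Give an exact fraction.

obs 1: x=-5/4 → posterior Normal(-11/10, 18/25)
obs 2: x=-7/2 → posterior Normal(-25/14, 18/35)
obs 3: x=1/2 → posterior Normal(-23/18, 2/5)
obs 4: x=4 → posterior Normal(-7/22, 18/55)
obs 5: x=1/4 → posterior Normal(-3/13, 18/65)
obs 6: x=10 → posterior Normal(17/15, 6/25)

17/15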